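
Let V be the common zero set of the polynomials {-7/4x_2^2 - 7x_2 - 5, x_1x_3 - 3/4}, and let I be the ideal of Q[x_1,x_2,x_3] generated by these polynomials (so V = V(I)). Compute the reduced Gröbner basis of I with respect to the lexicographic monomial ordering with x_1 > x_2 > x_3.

The reduced Gröbner basis is the canonical form of the ideal for this ordering.

f_1 = -7/4x_2^2 - 7x_2 - 5, LT = x_2^2.
f_2 = x_1x_3 - 3/4, LT = x_1x_3.

The S-polynomials (S(f_1,f_2)) all reduce to 0 modulo the current basis, so we have a Gröbner basis.

G = {x_1x_3 - 3/4, x_2^2 + 4x_2 + 20/7}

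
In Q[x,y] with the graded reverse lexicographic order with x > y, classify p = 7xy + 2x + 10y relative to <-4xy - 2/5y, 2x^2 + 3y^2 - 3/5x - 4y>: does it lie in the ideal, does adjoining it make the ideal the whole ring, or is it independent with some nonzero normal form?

7xy + 2x + 10y is independent of I; its normal form modulo I is 2x + 93/10y.

First compute the reduced Gröbner basis of I by Buchberger's algorithm.
f_1 = -4xy - 2/5y, LT = xy.
f_2 = 2x^2 + 3y^2 - 3/5x - 4y, LT = x^2.

S(f_1,f_2): lcm = x^2y. S = -3/2y^3 + 2/5xy + 2y^2.
  leading term y^3: no divisor's leading term divides it; move -3/2y^3 to the remainder.
  leading term xy: subtract (-1/10)·f_1 from 2/5xy + 2y^2 → 2y^2 - 1/25y
  leading term y^2: no divisor's leading term divides it; move 2y^2 to the remainder.
  leading term y: no divisor's leading term divides it; move -1/25y to the remainder.
  remainder -3/2y^3 + 2y^2 - 1/25y ≠ 0; add h_3 = -3/2y^3 + 2y^2 - 1/25y to the basis.

The other S-polynomials (S(f_1,h_3), S(f_2,h_3)) all reduce to 0 modulo the current basis, so we have a Gröbner basis.
Inter-reduce: drop elements whose leading term is divisible by another's, tail-reduce, and make monic.
Reduced Gröbner basis: {y^3 - 4/3y^2 + 2/75y, x^2 + 3/2y^2 - 3/10x - 2y, xy + 1/10y}.
Label its elements g_1 = y^3 - 4/3y^2 + 2/75y, g_2 = x^2 + 3/2y^2 - 3/10x - 2y, g_3 = xy + 1/10y.

Reduce p = 7xy + 2x + 10y modulo G:
  leading term xy: subtract (7)·g_3 from 7xy + 2x + 10y → 2x + 93/10y
  leading term x: no divisor's leading term divides it; move 2x to the remainder.
  leading term y: no divisor's leading term divides it; move 93/10y to the remainder.
  normal form = 2x + 93/10y.
The normal form is nonzero, so p ∉ I. Since p minus its normal form lies in I, I + (p) = I + (r) where r = 2x + 93/10y; decide whether this ideal is the whole ring.
Run Buchberger on G together with r (pairs among the g_i already reduce to 0 since G is a Gröbner basis):
g_1 = y^3 - 4/3y^2 + 2/75y, LT = y^3.
g_2 = x^2 + 3/2y^2 - 3/10x - 2y, LT = x^2.
g_3 = xy + 1/10y, LT = xy.
r = 2x + 93/10y, LT = x.

S(g_2,r): lcm = x^2. S = -93/20xy + 3/2y^2 - 3/10x - 2y.
  leading term xy: subtract (-93/20)·g_3 from -93/20xy + 3/2y^2 - 3/10x - 2y → 3/2y^2 - 3/10x - 307/200y
  leading term y^2: no divisor's leading term divides it; move 3/2y^2 to the remainder.
  leading term x: subtract (-3/20)·r from -3/10x - 307/200y → -7/50y
  leading term y: no divisor's leading term divides it; move -7/50y to the remainder.
  remainder 3/2y^2 - 7/50y ≠ 0; add m_5 = 3/2y^2 - 7/50y to the basis.

S(g_3,r): lcm = xy. S = -93/20y^2 + 1/10y.
  leading term y^2: subtract (-31/10)·m_5 from -93/20y^2 + 1/10y → -167/500y
  leading term y: no divisor's leading term divides it; move -167/500y to the remainder.
  remainder -167/500y ≠ 0; add m_6 = -167/500y to the basis.

The other S-polynomials (S(g_1,g_2), S(g_1,g_3), S(g_1,r), S(g_2,g_3), S(g_1,m_5), S(g_2,m_5), S(g_3,m_5), S(r,m_5), S(g_1,m_6), S(g_2,m_6), S(g_3,m_6), S(r,m_6), S(m_5,m_6)) all reduce to 0 modulo the current basis, so we have a Gröbner basis.
Inter-reduce: drop elements whose leading term is divisible by another's, tail-reduce, and make monic.
Reduced Gröbner basis: {x, y}.
The reduced Gröbner basis of I + (p) is {x, y} ≠ {1}, a proper ideal, so the enlarged system stays consistent: p is independent of I, with normal form 2x + 93/10y.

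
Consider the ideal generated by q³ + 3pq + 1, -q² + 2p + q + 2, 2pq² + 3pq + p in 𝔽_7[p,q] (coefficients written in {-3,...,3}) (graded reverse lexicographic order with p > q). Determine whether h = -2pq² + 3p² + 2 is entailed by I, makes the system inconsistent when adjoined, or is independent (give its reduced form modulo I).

First compute the reduced Gröbner basis of I by Buchberger's algorithm.
f_1 = q³ + 3pq + 1, LT = q³.
f_2 = -q² + 2p + q + 2, LT = q².
f_3 = 2pq² + 3pq + p, LT = pq².

S(f_1,f_2): lcm = q³. S = -2pq + q² + 2q + 1.
  leading term pq: no divisor's leading term divides it; move -2pq to the remainder.
  leading term q²: subtract (-1)·f_2 from q² + 2q + 1 → 2p + 3q + 3
  leading term p: no divisor's leading term divides it; move 2p to the remainder.
  leading term q: no divisor's leading term divides it; move 3q to the remainder.
  leading term 1: no divisor's leading term divides it; move 3 to the remainder.
  remainder -2pq + 2p + 3q + 3 ≠ 0; add k_4 = -2pq + 2p + 3q + 3 to the basis.

S(f_1,f_3): lcm = pq³. S = 3p²q + 2pq² + 3pq + p.
  leading term p²q: subtract (2p)·k_4 from 3p²q + 2pq² + 3pq + p → 2pq² + 3p² - 3pq + 2p
  leading term pq²: subtract (-2p)·f_2 from 2pq² + 3p² - 3pq + 2p → -pq - p
  leading term pq: subtract (-3)·k_4 from -pq - p → -2p + 2q + 2
  leading term p: no divisor's leading term divides it; move -2p to the remainder.
  leading term q: no divisor's leading term divides it; move 2q to the remainder.
  leading term 1: no divisor's leading term divides it; move 2 to the remainder.
  remainder -2p + 2q + 2 ≠ 0; add k_5 = -2p + 2q + 2 to the basis.

S(f_1,k_4): lcm = pq³. S = 3p²q + pq² - 2q³ - 2q² + p.
  leading term p²q: subtract (2p)·k_4 from 3p²q + pq² - 2q³ - 2q² + p → pq² - 2q³ + 3p² + pq - 2q² + 2p
  leading term pq²: subtract (-p)·f_2 from pq² - 2q³ + 3p² + pq - 2q² + 2p → -2q³ - 2p² + 2pq - 2q² - 3p
  leading term q³: subtract (-2)·f_1 from -2q³ - 2p² + 2pq - 2q² - 3p → -2p² + pq - 2q² - 3p + 2
  leading term p²: subtract (p)·k_5 from -2p² + pq - 2q² - 3p + 2 → -pq - 2q² + 2p + 2
  leading term pq: subtract (-3)·k_4 from -pq - 2q² + 2p + 2 → -2q² + p + 2q - 3
  leading term q²: subtract (2)·f_2 from -2q² + p + 2q - 3 → -3p
  leading term p: subtract (-2)·k_5 from -3p → -3q - 3
  leading term q: no divisor's leading term divides it; move -3q to the remainder.
  leading term 1: no divisor's leading term divides it; move -3 to the remainder.
  remainder -3q - 3 ≠ 0; add k_6 = -3q - 3 to the basis.

The other S-polynomials (S(f_2,f_3), S(f_2,k_4), S(f_3,k_4), S(f_1,k_5), S(f_2,k_5), S(f_3,k_5), S(k_4,k_5), S(f_1,k_6), S(f_2,k_6), S(f_3,k_6), S(k_4,k_6), S(k_5,k_6)) all reduce to 0 modulo the current basis, so we have a Gröbner basis.
Inter-reduce: drop elements whose leading term is divisible by another's, tail-reduce, and make monic.
Reduced Gröbner basis: {p, q + 1}.
Label its elements g_1 = p, g_2 = q + 1.

Reduce h = -2pq² + 3p² + 2 modulo G:
  leading term pq²: subtract (-2q²)·g_1 from -2pq² + 3p² + 2 → 3p² + 2
  leading term p²: subtract (3p)·g_1 from 3p² + 2 → 2
  leading term 1: no divisor's leading term divides it; move 2 to the remainder.
  normal form = 2.
The normal form is nonzero, so h ∉ I. Since h minus its normal form lies in I, I + (h) = I + (r) where r = 2; decide whether this ideal is the whole ring.
Here r = 2 is a nonzero constant, hence a unit: 1 ∈ I + (h), the Gröbner basis of I + (h) is {1}, and the enlarged system has no common solution — adjoining h is inconsistent.

Adjoining -2pq² + 3p² + 2 makes the ideal the whole ring: the system is inconsistent.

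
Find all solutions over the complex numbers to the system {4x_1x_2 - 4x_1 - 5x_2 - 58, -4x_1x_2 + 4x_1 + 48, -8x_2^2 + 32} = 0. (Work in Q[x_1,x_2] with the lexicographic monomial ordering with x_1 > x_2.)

{(-4, -2)}

Compute a lex Gröbner basis by Buchberger's algorithm.
f_1 = 4x_1x_2 - 4x_1 - 5x_2 - 58, LT = x_1x_2.
f_2 = -4x_1x_2 + 4x_1 + 48, LT = x_1x_2.
f_3 = -8x_2^2 + 32, LT = x_2^2.

S(f_1,f_2): lcm = x_1x_2. S = -5/4x_2 - 5/2.
  reduce S modulo (f_1, f_2, f_3):
  remainder -5/4x_2 - 5/2 ≠ 0; add h_4 = -5/4x_2 - 5/2 to the basis.

S(f_1,f_3): lcm = x_1x_2^2. S = -x_1x_2 + 4x_1 - 5/4x_2^2 - 29/2x_2.
  reduce S modulo (f_1, f_2, f_3, h_4):
  remainder 3x_1 + 12 ≠ 0; add h_5 = 3x_1 + 12 to the basis.

The other S-polynomials (S(f_2,f_3), S(f_1,h_4), S(f_2,h_4), S(f_3,h_4), S(f_1,h_5), S(f_2,h_5), S(f_3,h_5), S(h_4,h_5)) all reduce to 0 modulo the current basis, so we have a Gröbner basis.
Inter-reduce: drop elements whose leading term is divisible by another's, tail-reduce, and make monic.
Reduced Gröbner basis: {x_1 + 4, x_2 + 2}.

From the last basis element, x_2 + 2 = 0, so x_2 takes values in {-2}. Each choice, substituted upward through the basis, yields the corresponding point(s) of the solution set.
  x_2 = -2: the earlier basis element becomes x_1 + 4 = 0, giving x_1 = -4 — point (-4, -2).
Zero-dimensionality of the ideal guarantees finitely many solutions over ℂ.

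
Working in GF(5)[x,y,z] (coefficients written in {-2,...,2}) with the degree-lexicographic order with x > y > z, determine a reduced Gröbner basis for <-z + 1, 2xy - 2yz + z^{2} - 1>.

f_1 = -z + 1, LT = z.
f_2 = 2xy - 2yz + z^{2} - 1, LT = xy.

S(f_1,f_2): leading monomials are coprime, so the S-polynomial reduces to 0 (Buchberger's first criterion).
Every S-polynomial of the final basis reduces to 0, so we have a Gröbner basis.

G = {xy - y, z - 1}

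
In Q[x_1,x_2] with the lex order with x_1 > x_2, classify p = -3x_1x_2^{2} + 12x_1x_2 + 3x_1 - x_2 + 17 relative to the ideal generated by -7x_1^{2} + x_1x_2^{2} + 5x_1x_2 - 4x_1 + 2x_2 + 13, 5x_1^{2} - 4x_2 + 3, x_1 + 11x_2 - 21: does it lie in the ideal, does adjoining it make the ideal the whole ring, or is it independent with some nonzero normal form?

-3x_1x_2^{2} + 12x_1x_2 + 3x_1 - x_2 + 17 lies in I (it reduces to 0).

First compute the reduced Gröbner basis of I by Buchberger's algorithm.
f_1 = -7x_1^{2} + x_1x_2^{2} + 5x_1x_2 - 4x_1 + 2x_2 + 13, LT = x_1^{2}.
f_2 = 5x_1^{2} - 4x_2 + 3, LT = x_1^{2}.
f_3 = x_1 + 11x_2 - 21, LT = x_1.

S(f_1,f_2): lcm = x_1^{2}. S = -\tfrac{1}{7}x_1x_2^{2} - \tfrac{5}{7}x_1x_2 + \tfrac{4}{7}x_1 + \tfrac{18}{35}x_2 - \tfrac{86}{35}.
  leading term x_1x_2^{2}: subtract (-\tfrac{1}{7}x_2^{2})·f_3 from -\tfrac{1}{7}x_1x_2^{2} - \tfrac{5}{7}x_1x_2 + \tfrac{4}{7}x_1 + \tfrac{18}{35}x_2 - \tfrac{86}{35} → -\tfrac{5}{7}x_1x_2 + \tfrac{4}{7}x_1 + \tfrac{11}{7}x_2^{3} - 3x_2^{2} + \tfrac{18}{35}x_2 - \tfrac{86}{35}
  leading term x_1x_2: subtract (-\tfrac{5}{7}x_2)·f_3 from -\tfrac{5}{7}x_1x_2 + \tfrac{4}{7}x_1 + \tfrac{11}{7}x_2^{3} - 3x_2^{2} + \tfrac{18}{35}x_2 - \tfrac{86}{35} → \tfrac{4}{7}x_1 + \tfrac{11}{7}x_2^{3} + \tfrac{34}{7}x_2^{2} - \tfrac{507}{35}x_2 - \tfrac{86}{35}
  leading term x_1: subtract (\tfrac{4}{7})·f_3 from \tfrac{4}{7}x_1 + \tfrac{11}{7}x_2^{3} + \tfrac{34}{7}x_2^{2} - \tfrac{507}{35}x_2 - \tfrac{86}{35} → \tfrac{11}{7}x_2^{3} + \tfrac{34}{7}x_2^{2} - \tfrac{727}{35}x_2 + \tfrac{334}{35}
  leading term x_2^{3}: no divisor's leading term divides it; move \tfrac{11}{7}x_2^{3} to the remainder.
  leading term x_2^{2}: no divisor's leading term divides it; move \tfrac{34}{7}x_2^{2} to the remainder.
  leading term x_2: no divisor's leading term divides it; move -\tfrac{727}{35}x_2 to the remainder.
  leading term 1: no divisor's leading term divides it; move \tfrac{334}{35} to the remainder.
  remainder \tfrac{11}{7}x_2^{3} + \tfrac{34}{7}x_2^{2} - \tfrac{727}{35}x_2 + \tfrac{334}{35} ≠ 0; add h_4 = \tfrac{11}{7}x_2^{3} + \tfrac{34}{7}x_2^{2} - \tfrac{727}{35}x_2 + \tfrac{334}{35} to the basis.

S(f_1,f_3): lcm = x_1^{2}. S = -\tfrac{1}{7}x_1x_2^{2} - \tfrac{82}{7}x_1x_2 + \tfrac{151}{7}x_1 - \tfrac{2}{7}x_2 - \tfrac{13}{7}.
  leading term x_1x_2^{2}: subtract (-\tfrac{1}{7}x_2^{2})·f_3 from -\tfrac{1}{7}x_1x_2^{2} - \tfrac{82}{7}x_1x_2 + \tfrac{151}{7}x_1 - \tfrac{2}{7}x_2 - \tfrac{13}{7} → -\tfrac{82}{7}x_1x_2 + \tfrac{151}{7}x_1 + \tfrac{11}{7}x_2^{3} - 3x_2^{2} - \tfrac{2}{7}x_2 - \tfrac{13}{7}
  leading term x_1x_2: subtract (-\tfrac{82}{7}x_2)·f_3 from -\tfrac{82}{7}x_1x_2 + \tfrac{151}{7}x_1 + \tfrac{11}{7}x_2^{3} - 3x_2^{2} - \tfrac{2}{7}x_2 - \tfrac{13}{7} → \tfrac{151}{7}x_1 + \tfrac{11}{7}x_2^{3} + \tfrac{881}{7}x_2^{2} - \tfrac{1724}{7}x_2 - \tfrac{13}{7}
  leading term x_1: subtract (\tfrac{151}{7})·f_3 from \tfrac{151}{7}x_1 + \tfrac{11}{7}x_2^{3} + \tfrac{881}{7}x_2^{2} - \tfrac{1724}{7}x_2 - \tfrac{13}{7} → \tfrac{11}{7}x_2^{3} + \tfrac{881}{7}x_2^{2} - \tfrac{3385}{7}x_2 + \tfrac{3158}{7}
  leading term x_2^{3}: subtract (1)·h_4 from \tfrac{11}{7}x_2^{3} + \tfrac{881}{7}x_2^{2} - \tfrac{3385}{7}x_2 + \tfrac{3158}{7} → 121x_2^{2} - \tfrac{2314}{5}x_2 + \tfrac{2208}{5}
  leading term x_2^{2}: no divisor's leading term divides it; move 121x_2^{2} to the remainder.
  leading term x_2: no divisor's leading term divides it; move -\tfrac{2314}{5}x_2 to the remainder.
  leading term 1: no divisor's leading term divides it; move \tfrac{2208}{5} to the remainder.
  remainder 121x_2^{2} - \tfrac{2314}{5}x_2 + \tfrac{2208}{5} ≠ 0; add h_5 = 121x_2^{2} - \tfrac{2314}{5}x_2 + \tfrac{2208}{5} to the basis.

S(h_4,h_5): lcm = x_2^{3}. S = \tfrac{4184}{605}x_2^{2} - \tfrac{2041}{121}x_2 + \tfrac{334}{55}.
  leading term x_2^{2}: subtract (\tfrac{4184}{73205})·h_5 from \tfrac{4184}{605}x_2^{2} - \tfrac{2041}{121}x_2 + \tfrac{334}{55} → \tfrac{3507751}{366025}x_2 - \tfrac{7015502}{366025}
  leading term x_2: no divisor's leading term divides it; move \tfrac{3507751}{366025}x_2 to the remainder.
  leading term 1: no divisor's leading term divides it; move -\tfrac{7015502}{366025} to the remainder.
  remainder \tfrac{3507751}{366025}x_2 - \tfrac{7015502}{366025} ≠ 0; add h_6 = \tfrac{3507751}{366025}x_2 - \tfrac{7015502}{366025} to the basis.

The other S-polynomials (S(f_2,f_3), S(f_1,h_4), S(f_2,h_4), S(f_3,h_4), S(f_1,h_5), S(f_2,h_5), S(f_3,h_5), S(f_1,h_6), S(f_2,h_6), S(f_3,h_6), S(h_4,h_6), S(h_5,h_6)) all reduce to 0 modulo the current basis, so we have a Gröbner basis.
Inter-reduce: drop elements whose leading term is divisible by another's, tail-reduce, and make monic.
Reduced Gröbner basis: {x_1 + 1, x_2 - 2}.
Label its elements g_1 = x_1 + 1, g_2 = x_2 - 2.

Reduce p = -3x_1x_2^{2} + 12x_1x_2 + 3x_1 - x_2 + 17 modulo G:
  leading term x_1x_2^{2}: subtract (-3x_2^{2})·g_1 from -3x_1x_2^{2} + 12x_1x_2 + 3x_1 - x_2 + 17 → 12x_1x_2 + 3x_1 + 3x_2^{2} - x_2 + 17
  leading term x_1x_2: subtract (12x_2)·g_1 from 12x_1x_2 + 3x_1 + 3x_2^{2} - x_2 + 17 → 3x_1 + 3x_2^{2} - 13x_2 + 17
  leading term x_1: subtract (3)·g_1 from 3x_1 + 3x_2^{2} - 13x_2 + 17 → 3x_2^{2} - 13x_2 + 14
  leading term x_2^{2}: subtract (3x_2)·g_2 from 3x_2^{2} - 13x_2 + 14 → -7x_2 + 14
  leading term x_2: subtract (-7)·g_2 from -7x_2 + 14 → 0
  normal form = 0.
Since the normal form is 0, p ∈ I.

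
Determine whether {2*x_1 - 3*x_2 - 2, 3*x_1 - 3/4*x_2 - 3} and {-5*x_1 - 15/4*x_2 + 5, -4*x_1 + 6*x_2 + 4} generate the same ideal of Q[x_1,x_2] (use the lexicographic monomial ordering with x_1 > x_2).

Yes, the ideals are equal.

Two ideals are equal iff their reduced Gröbner bases coincide (the reduced basis is unique for a fixed ordering).
Buchberger on the first generating set:
f_1 = 2*x_1 - 3*x_2 - 2, LT = x_1.
f_2 = 3*x_1 - 3/4*x_2 - 3, LT = x_1.

S(f_1,f_2): lcm = x_1. S = -5/4*x_2.
  leading term x_2: no divisor's leading term divides it; move -5/4*x_2 to the remainder.
  remainder -5/4*x_2 ≠ 0; add g_3 = -5/4*x_2 to the basis.

The other S-polynomials (S(f_1,g_3), S(f_2,g_3)) all reduce to 0 modulo the current basis, so we have a Gröbner basis.
Inter-reduce: drop elements whose leading term is divisible by another's, tail-reduce, and make monic.
Reduced Gröbner basis: {x_1 - 1, x_2}.

Buchberger on the second generating set:
h_1 = -5*x_1 - 15/4*x_2 + 5, LT = x_1.
h_2 = -4*x_1 + 6*x_2 + 4, LT = x_1.

S(h_1,h_2): lcm = x_1. S = 9/4*x_2.
  leading term x_2: no divisor's leading term divides it; move 9/4*x_2 to the remainder.
  remainder 9/4*x_2 ≠ 0; add k_3 = 9/4*x_2 to the basis.

The other S-polynomials (S(h_1,k_3), S(h_2,k_3)) all reduce to 0 modulo the current basis, so we have a Gröbner basis.
Inter-reduce: drop elements whose leading term is divisible by another's, tail-reduce, and make monic.
Reduced Gröbner basis: {x_1 - 1, x_2}.

These coincide, so the ideals are equal.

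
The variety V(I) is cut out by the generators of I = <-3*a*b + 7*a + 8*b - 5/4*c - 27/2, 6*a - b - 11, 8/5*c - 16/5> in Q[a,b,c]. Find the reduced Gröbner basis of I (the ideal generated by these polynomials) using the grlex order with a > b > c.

Buchberger's algorithm terminates because the ascending chain of leading-term ideals stabilizes.

f_1 = -3*a*b + 7*a + 8*b - 5/4*c - 27/2, LT = a*b.
f_2 = 6*a - b - 11, LT = a.
f_3 = 8/5*c - 16/5, LT = c.

S(f_1,f_2): lcm = a*b. S = 1/6*b**2 - 7/3*a - 5/6*b + 5/12*c + 9/2.
  leading term b**2: no divisor's leading term divides it; move 1/6*b**2 to the remainder.
  leading term a: subtract (-7/18)·f_2 from -7/3*a - 5/6*b + 5/12*c + 9/2 → -11/9*b + 5/12*c + 2/9
  leading term b: no divisor's leading term divides it; move -11/9*b to the remainder.
  leading term c: subtract (25/96)·f_3 from 5/12*c + 2/9 → 19/18
  leading term 1: no divisor's leading term divides it; move 19/18 to the remainder.
  remainder 1/6*b**2 - 11/9*b + 19/18 ≠ 0; add g_4 = 1/6*b**2 - 11/9*b + 19/18 to the basis.

The other S-polynomials (S(f_1,f_3), S(f_2,f_3), S(f_1,g_4), S(f_2,g_4), S(f_3,g_4)) all reduce to 0 modulo the current basis, so we have a Gröbner basis.
Inter-reduce: drop elements whose leading term is divisible by another's, tail-reduce, and make monic.

G = {b**2 - 22/3*b + 19/3, a - 1/6*b - 11/6, c - 2}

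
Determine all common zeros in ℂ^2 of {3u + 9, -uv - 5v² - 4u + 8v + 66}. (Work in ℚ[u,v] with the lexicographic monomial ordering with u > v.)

{(-3, -3), (-3, 26/5)}

Compute a lex Gröbner basis by Buchberger's algorithm.
f_1 = 3u + 9, LT = u.
f_2 = -uv - 4u - 5v² + 8v + 66, LT = uv.

S(f_1,f_2): lcm = uv. S = -4u - 5v² + 11v + 66.
  leading term u: subtract (-4/3)·f_1 from -4u - 5v² + 11v + 66 → -5v² + 11v + 78
  leading term v²: no divisor's leading term divides it; move -5v² to the remainder.
  leading term v: no divisor's leading term divides it; move 11v to the remainder.
  leading term 1: no divisor's leading term divides it; move 78 to the remainder.
  remainder -5v² + 11v + 78 ≠ 0; add h_3 = -5v² + 11v + 78 to the basis.

S(f_1,h_3): leading monomials are coprime, so the S-polynomial reduces to 0 (Buchberger's first criterion).
S(f_2,h_3): lcm = uv². S = 31/5uv + 78/5u + 5v³ - 8v² - 66v.
  leading term uv: subtract (31/15v)·f_1 from 31/5uv + 78/5u + 5v³ - 8v² - 66v → 78/5u + 5v³ - 8v² - 423/5v
  leading term u: subtract (26/5)·f_1 from 78/5u + 5v³ - 8v² - 423/5v → 5v³ - 8v² - 423/5v - 234/5
  leading term v³: subtract (-v)·h_3 from 5v³ - 8v² - 423/5v - 234/5 → 3v² - 33/5v - 234/5
  leading term v²: subtract (-⅗)·h_3 from 3v² - 33/5v - 234/5 → 0
  remainder 0.

Every S-polynomial of the final basis reduces to 0, so we have a Gröbner basis.
Inter-reduce: drop elements whose leading term is divisible by another's, tail-reduce, and make monic.
Reduced Gröbner basis: {u + 3, v² - 11/5v - 78/5}.

Elimination: the polynomial v² - 11/5v - 78/5 lies in the elimination ideal for v, so v ∈ {-3, 26/5}. For each such v, the remaining basis elements (now univariate) give the rest of the solution.
  v = -3: the earlier basis element becomes u + 3 = 0, giving u = -3 — point (-3, -3).
  v = 26/5: the earlier basis element becomes u + 3 = 0, giving u = -3 — point (-3, 26/5).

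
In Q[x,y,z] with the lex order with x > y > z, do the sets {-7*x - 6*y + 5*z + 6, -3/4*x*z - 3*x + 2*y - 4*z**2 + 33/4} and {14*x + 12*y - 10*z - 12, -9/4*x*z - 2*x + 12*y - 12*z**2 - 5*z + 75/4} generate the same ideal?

Yes, the ideals are equal.

Equality of ideals is decidable: compute both reduced Gröbner bases (unique for the ordering) and check whether they agree.
Buchberger on the first generating set:
f_1 = -7*x - 6*y + 5*z + 6, LT = x.
f_2 = -3/4*x*z - 3*x + 2*y - 4*z**2 + 33/4, LT = x*z.

S(f_1,f_2): lcm = x*z. S = -4*x + 6/7*y*z + 8/3*y - 127/21*z**2 - 6/7*z + 11.
  leading term x: subtract (4/7)·f_1 from -4*x + 6/7*y*z + 8/3*y - 127/21*z**2 - 6/7*z + 11 → 6/7*y*z + 128/21*y - 127/21*z**2 - 26/7*z + 53/7
  leading term y*z: no divisor's leading term divides it; move 6/7*y*z to the remainder.
  leading term y: no divisor's leading term divides it; move 128/21*y to the remainder.
  leading term z**2: no divisor's leading term divides it; move -127/21*z**2 to the remainder.
  leading term z: no divisor's leading term divides it; move -26/7*z to the remainder.
  leading term 1: no divisor's leading term divides it; move 53/7 to the remainder.
  remainder 6/7*y*z + 128/21*y - 127/21*z**2 - 26/7*z + 53/7 ≠ 0; add g_3 = 6/7*y*z + 128/21*y - 127/21*z**2 - 26/7*z + 53/7 to the basis.

The other S-polynomials (S(f_1,g_3), S(f_2,g_3)) all reduce to 0 modulo the current basis, so we have a Gröbner basis.
Inter-reduce: drop elements whose leading term is divisible by another's, tail-reduce, and make monic.
Reduced Gröbner basis: {x + 6/7*y - 5/7*z - 6/7, y*z + 64/9*y - 127/18*z**2 - 13/3*z + 53/6}.

Buchberger on the second generating set:
h_1 = 14*x + 12*y - 10*z - 12, LT = x.
h_2 = -9/4*x*z - 2*x + 12*y - 12*z**2 - 5*z + 75/4, LT = x*z.

S(h_1,h_2): lcm = x*z. S = -8/9*x + 6/7*y*z + 16/3*y - 127/21*z**2 - 194/63*z + 25/3.
  leading term x: subtract (-4/63)·h_1 from -8/9*x + 6/7*y*z + 16/3*y - 127/21*z**2 - 194/63*z + 25/3 → 6/7*y*z + 128/21*y - 127/21*z**2 - 26/7*z + 53/7
  leading term y*z: no divisor's leading term divides it; move 6/7*y*z to the remainder.
  leading term y: no divisor's leading term divides it; move 128/21*y to the remainder.
  leading term z**2: no divisor's leading term divides it; move -127/21*z**2 to the remainder.
  leading term z: no divisor's leading term divides it; move -26/7*z to the remainder.
  leading term 1: no divisor's leading term divides it; move 53/7 to the remainder.
  remainder 6/7*y*z + 128/21*y - 127/21*z**2 - 26/7*z + 53/7 ≠ 0; add k_3 = 6/7*y*z + 128/21*y - 127/21*z**2 - 26/7*z + 53/7 to the basis.

The other S-polynomials (S(h_1,k_3), S(h_2,k_3)) all reduce to 0 modulo the current basis, so we have a Gröbner basis.
Inter-reduce: drop elements whose leading term is divisible by another's, tail-reduce, and make monic.
Reduced Gröbner basis: {x + 6/7*y - 5/7*z - 6/7, y*z + 64/9*y - 127/18*z**2 - 13/3*z + 53/6}.

Same reduced basis, so the two generating sets span the same ideal.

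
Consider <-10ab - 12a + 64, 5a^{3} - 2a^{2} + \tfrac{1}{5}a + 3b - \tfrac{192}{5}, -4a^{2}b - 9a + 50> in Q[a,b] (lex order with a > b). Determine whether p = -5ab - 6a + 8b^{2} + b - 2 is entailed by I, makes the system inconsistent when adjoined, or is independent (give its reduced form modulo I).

-5ab - 6a + 8b^{2} + b - 2 lies in I (it reduces to 0).

First compute the reduced Gröbner basis of I by Buchberger's algorithm.
f_1 = -10ab - 12a + 64, LT = ab.
f_2 = 5a^{3} - 2a^{2} + \tfrac{1}{5}a + 3b - \tfrac{192}{5}, LT = a^{3}.
f_3 = -4a^{2}b - 9a + 50, LT = a^{2}b.

S(f_1,f_2): lcm = a^{3}b. S = \tfrac{6}{5}a^{3} + \tfrac{2}{5}a^{2}b - \tfrac{32}{5}a^{2} - \tfrac{1}{25}ab - \tfrac{3}{5}b^{2} + \tfrac{192}{25}b.
  reduce S modulo (f_1, f_2, f_3):
  remainder -\tfrac{32}{5}a^{2} + \tfrac{64}{25}a - \tfrac{3}{5}b^{2} + \tfrac{174}{25}b + \tfrac{224}{25} ≠ 0; add h_4 = -\tfrac{32}{5}a^{2} + \tfrac{64}{25}a - \tfrac{3}{5}b^{2} + \tfrac{174}{25}b + \tfrac{224}{25} to the basis.

S(f_1,f_3): lcm = a^{2}b. S = \tfrac{6}{5}a^{2} - \tfrac{173}{20}a + \tfrac{25}{2}.
  reduce S modulo (f_1, f_2, f_3, h_4):
  remainder -\tfrac{817}{100}a - \tfrac{9}{80}b^{2} + \tfrac{261}{200}b + \tfrac{709}{50} ≠ 0; add h_5 = -\tfrac{817}{100}a - \tfrac{9}{80}b^{2} + \tfrac{261}{200}b + \tfrac{709}{50} to the basis.

S(f_2,f_3): lcm = a^{3}b. S = -\tfrac{2}{5}a^{2}b - \tfrac{9}{4}a^{2} + \tfrac{1}{25}ab + \tfrac{25}{2}a + \tfrac{3}{5}b^{2} - \tfrac{192}{25}b.
  reduce S modulo (f_1, f_2, f_3, h_4, h_5):
  remainder \tfrac{1671843}{2614400}b^{2} - \tfrac{53189367}{6536000}b + \tfrac{5603769}{408500} ≠ 0; add h_6 = \tfrac{1671843}{2614400}b^{2} - \tfrac{53189367}{6536000}b + \tfrac{5603769}{408500} to the basis.

S(f_1,h_4): lcm = a^{2}b. S = \tfrac{6}{5}a^{2} + \tfrac{2}{5}ab - \tfrac{32}{5}a - \tfrac{3}{32}b^{3} + \tfrac{87}{80}b^{2} + \tfrac{7}{5}b.
  reduce S modulo (f_1, f_2, f_3, h_4, h_5, h_6):
  remainder \tfrac{633664526432}{310562112961}b - \tfrac{1267329052864}{310562112961} ≠ 0; add h_7 = \tfrac{633664526432}{310562112961}b - \tfrac{1267329052864}{310562112961} to the basis.

The other S-polynomials (S(f_2,h_4), S(f_3,h_4), S(f_1,h_5), S(f_2,h_5), S(f_3,h_5), S(h_4,h_5), S(f_1,h_6), S(f_2,h_6), S(f_3,h_6), S(h_4,h_6), S(h_5,h_6), S(f_1,h_7), S(f_2,h_7), S(f_3,h_7), S(h_4,h_7), S(h_5,h_7), S(h_6,h_7)) all reduce to 0 modulo the current basis, so we have a Gröbner basis.
Inter-reduce: drop elements whose leading term is divisible by another's, tail-reduce, and make monic.
Reduced Gröbner basis: {a - 2, b - 2}.
Label its elements g_1 = a - 2, g_2 = b - 2.

Reduce p = -5ab - 6a + 8b^{2} + b - 2 modulo G:
  leading term ab: subtract (-5b)·g_1 from -5ab - 6a + 8b^{2} + b - 2 → -6a + 8b^{2} - 9b - 2
  leading term a: subtract (-6)·g_1 from -6a + 8b^{2} - 9b - 2 → 8b^{2} - 9b - 14
  leading term b^{2}: subtract (8b)·g_2 from 8b^{2} - 9b - 14 → 7b - 14
  leading term b: subtract (7)·g_2 from 7b - 14 → 0
  normal form = 0.
Since the normal form is 0, p ∈ I.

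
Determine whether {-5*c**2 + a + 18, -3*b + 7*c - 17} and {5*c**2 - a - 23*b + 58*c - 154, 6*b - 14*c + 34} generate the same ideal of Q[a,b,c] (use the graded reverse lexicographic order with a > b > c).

No, the ideals differ.

Two ideals are equal iff their reduced Gröbner bases coincide (the reduced basis is unique for a fixed ordering).
Buchberger on the first generating set:
f_1 = -5*c**2 + a + 18, LT = c**2.
f_2 = -3*b + 7*c - 17, LT = b.

S(f_1,f_2): leading monomials are coprime, so the S-polynomial reduces to 0 (Buchberger's first criterion).
Every S-polynomial of the final basis reduces to 0, so we have a Gröbner basis.
Inter-reduce: drop elements whose leading term is divisible by another's, tail-reduce, and make monic.
Reduced Gröbner basis: {c**2 - 1/5*a - 18/5, b - 7/3*c + 17/3}.

Buchberger on the second generating set:
h_1 = 5*c**2 - a - 23*b + 58*c - 154, LT = c**2.
h_2 = 6*b - 14*c + 34, LT = b.

S(h_1,h_2): leading monomials are coprime, so the S-polynomial reduces to 0 (Buchberger's first criterion).
Every S-polynomial of the final basis reduces to 0, so we have a Gröbner basis.
Inter-reduce: drop elements whose leading term is divisible by another's, tail-reduce, and make monic.
Reduced Gröbner basis: {c**2 - 1/5*a + 13/15*c - 71/15, b - 7/3*c + 17/3}.

Since the reduced bases disagree, the two ideals are not the same.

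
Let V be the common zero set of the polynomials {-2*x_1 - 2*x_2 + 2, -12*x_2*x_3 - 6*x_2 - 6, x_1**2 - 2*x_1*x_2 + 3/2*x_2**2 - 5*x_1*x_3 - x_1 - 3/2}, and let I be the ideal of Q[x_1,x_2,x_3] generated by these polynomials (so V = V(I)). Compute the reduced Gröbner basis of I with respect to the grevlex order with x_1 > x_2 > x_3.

G = {x_2**2 - 11/9*x_2 - 10/9*x_3 - 8/9, x_2*x_3 + 1/2*x_2 + 1/2, x_3**2 + 9/20*x_2 + 13/10*x_3 - 3/20, x_1 + x_2 - 1}

f_1 = -2*x_1 - 2*x_2 + 2, LT = x_1.
f_2 = -12*x_2*x_3 - 6*x_2 - 6, LT = x_2*x_3.
f_3 = x_1**2 - 2*x_1*x_2 + 3/2*x_2**2 - 5*x_1*x_3 - x_1 - 3/2, LT = x_1**2.

S(f_1,f_3): lcm = x_1**2. S = 3*x_1*x_2 - 3/2*x_2**2 + 5*x_1*x_3 + 3/2.
  leading term x_1*x_2: subtract (-3/2*x_2)·f_1 from 3*x_1*x_2 - 3/2*x_2**2 + 5*x_1*x_3 + 3/2 → -9/2*x_2**2 + 5*x_1*x_3 + 3*x_2 + 3/2
  leading term x_2**2: no divisor's leading term divides it; move -9/2*x_2**2 to the remainder.
  leading term x_1*x_3: subtract (-5/2*x_3)·f_1 from 5*x_1*x_3 + 3*x_2 + 3/2 → -5*x_2*x_3 + 3*x_2 + 5*x_3 + 3/2
  leading term x_2*x_3: subtract (5/12)·f_2 from -5*x_2*x_3 + 3*x_2 + 5*x_3 + 3/2 → 11/2*x_2 + 5*x_3 + 4
  leading term x_2: no divisor's leading term divides it; move 11/2*x_2 to the remainder.
  leading term x_3: no divisor's leading term divides it; move 5*x_3 to the remainder.
  leading term 1: no divisor's leading term divides it; move 4 to the remainder.
  remainder -9/2*x_2**2 + 11/2*x_2 + 5*x_3 + 4 ≠ 0; add g_4 = -9/2*x_2**2 + 11/2*x_2 + 5*x_3 + 4 to the basis.

S(f_2,g_4): lcm = x_2**2*x_3. S = 1/2*x_2**2 + 11/9*x_2*x_3 + 10/9*x_3**2 + 1/2*x_2 + 8/9*x_3.
  leading term x_2**2: subtract (-1/9)·g_4 from 1/2*x_2**2 + 11/9*x_2*x_3 + 10/9*x_3**2 + 1/2*x_2 + 8/9*x_3 → 11/9*x_2*x_3 + 10/9*x_3**2 + 10/9*x_2 + 13/9*x_3 + 4/9
  leading term x_2*x_3: subtract (-11/108)·f_2 from 11/9*x_2*x_3 + 10/9*x_3**2 + 10/9*x_2 + 13/9*x_3 + 4/9 → 10/9*x_3**2 + 1/2*x_2 + 13/9*x_3 - 1/6
  leading term x_3**2: no divisor's leading term divides it; move 10/9*x_3**2 to the remainder.
  leading term x_2: no divisor's leading term divides it; move 1/2*x_2 to the remainder.
  leading term x_3: no divisor's leading term divides it; move 13/9*x_3 to the remainder.
  leading term 1: no divisor's leading term divides it; move -1/6 to the remainder.
  remainder 10/9*x_3**2 + 1/2*x_2 + 13/9*x_3 - 1/6 ≠ 0; add g_5 = 10/9*x_3**2 + 1/2*x_2 + 13/9*x_3 - 1/6 to the basis.

The other S-polynomials (S(f_1,f_2), S(f_2,f_3), S(f_1,g_4), S(f_3,g_4), S(f_1,g_5), S(f_2,g_5), S(f_3,g_5), S(g_4,g_5)) all reduce to 0 modulo the current basis, so we have a Gröbner basis.
Inter-reduce: drop elements whose leading term is divisible by another's, tail-reduce, and make monic.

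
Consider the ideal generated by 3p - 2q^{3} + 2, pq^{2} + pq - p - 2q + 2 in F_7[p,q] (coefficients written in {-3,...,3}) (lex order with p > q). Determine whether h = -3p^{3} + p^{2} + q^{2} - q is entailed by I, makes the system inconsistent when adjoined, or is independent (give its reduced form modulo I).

-3p^{3} + p^{2} + q^{2} - q is independent of I; its normal form modulo I is -3q^{4} + 2q^{2} + 2q - 1.

First compute the reduced Gröbner basis of I by Buchberger's algorithm.
f_1 = 3p - 2q^{3} + 2, LT = p.
f_2 = pq^{2} + pq - p - 2q + 2, LT = pq^{2}.

S(f_1,f_2): lcm = pq^{2}. S = -pq + p - 3q^{5} + 3q^{2} + 2q - 2.
  reduce S modulo (f_1, f_2):
  remainder -3q^{5} - 3q^{4} + 3q^{3} + 3q^{2} - 2q + 2 ≠ 0; add k_3 = -3q^{5} - 3q^{4} + 3q^{3} + 3q^{2} - 2q + 2 to the basis.

The other S-polynomials (S(f_1,k_3), S(f_2,k_3)) all reduce to 0 modulo the current basis, so we have a Gröbner basis.
Inter-reduce: drop elements whose leading term is divisible by another's, tail-reduce, and make monic.
Reduced Gröbner basis: {p - 3q^{3} + 3, q^{5} + q^{4} - q^{3} - q^{2} + 3q - 3}.
Label its elements g_1 = p - 3q^{3} + 3, g_2 = q^{5} + q^{4} - q^{3} - q^{2} + 3q - 3.

Reduce h = -3p^{3} + p^{2} + q^{2} - q modulo G:
  leading term p^{3}: subtract (-3p^{2})·g_1 from -3p^{3} + p^{2} + q^{2} - q → -2p^{2}q^{3} + 3p^{2} + q^{2} - q
  leading term p^{2}q^{3}: subtract (-2pq^{3})·g_1 from -2p^{2}q^{3} + 3p^{2} + q^{2} - q → 3p^{2} + pq^{6} - pq^{3} + q^{2} - q
  leading term p^{2}: subtract (3p)·g_1 from 3p^{2} + pq^{6} - pq^{3} + q^{2} - q → pq^{6} + pq^{3} - 2p + q^{2} - q
  leading term pq^{6}: subtract (q^{6})·g_1 from pq^{6} + pq^{3} - 2p + q^{2} - q → pq^{3} - 2p + 3q^{9} - 3q^{6} + q^{2} - q
  leading term pq^{3}: subtract (q^{3})·g_1 from pq^{3} - 2p + 3q^{9} - 3q^{6} + q^{2} - q → -2p + 3q^{9} - 3q^{3} + q^{2} - q
  leading term p: subtract (-2)·g_1 from -2p + 3q^{9} - 3q^{3} + q^{2} - q → 3q^{9} - 2q^{3} + q^{2} - q - 1
  leading term q^{9}: subtract (3q^{4})·g_2 from 3q^{9} - 2q^{3} + q^{2} - q - 1 → -3q^{8} + 3q^{7} + 3q^{6} - 2q^{5} + 2q^{4} - 2q^{3} + q^{2} - q - 1
  leading term q^{8}: subtract (-3q^{3})·g_2 from -3q^{8} + 3q^{7} + 3q^{6} - 2q^{5} + 2q^{4} - 2q^{3} + q^{2} - q - 1 → -q^{7} + 2q^{5} - 3q^{4} + 3q^{3} + q^{2} - q - 1
  leading term q^{7}: subtract (-q^{2})·g_2 from -q^{7} + 2q^{5} - 3q^{4} + 3q^{3} + q^{2} - q - 1 → q^{6} + q^{5} + 3q^{4} - q^{3} - 2q^{2} - q - 1
  leading term q^{6}: subtract (q)·g_2 from q^{6} + q^{5} + 3q^{4} - q^{3} - 2q^{2} - q - 1 → -3q^{4} + 2q^{2} + 2q - 1
  leading term q^{4}: no divisor's leading term divides it; move -3q^{4} to the remainder.
  leading term q^{2}: no divisor's leading term divides it; move 2q^{2} to the remainder.
  leading term q: no divisor's leading term divides it; move 2q to the remainder.
  leading term 1: no divisor's leading term divides it; move -1 to the remainder.
  normal form = -3q^{4} + 2q^{2} + 2q - 1.
The normal form is nonzero, so h ∉ I. Since h minus its normal form lies in I, I + (h) = I + (r) where r = -3q^{4} + 2q^{2} + 2q - 1; decide whether this ideal is the whole ring.
Run Buchberger on G together with r (pairs among the g_i already reduce to 0 since G is a Gröbner basis):
g_1 = p - 3q^{3} + 3, LT = p.
g_2 = q^{5} + q^{4} - q^{3} - q^{2} + 3q - 3, LT = q^{5}.
r = -3q^{4} + 2q^{2} + 2q - 1, LT = q^{4}.

S(g_2,r): lcm = q^{5}. S = q^{4} + 2q^{3} + 2q^{2} - 2q - 3.
  reduce S modulo (g_1, g_2, r):
  remainder 2q^{3} - 2q^{2} + q - 1 ≠ 0; add m_4 = 2q^{3} - 2q^{2} + q - 1 to the basis.

S(g_2,m_4): lcm = q^{5}. S = 2q^{4} + 2q^{3} + 3q^{2} + 3q - 3.
  reduce S modulo (g_1, g_2, r, m_4):
  remainder -3q^{2} + q + 2 ≠ 0; add m_5 = -3q^{2} + q + 2 to the basis.

S(r,m_4): lcm = q^{4}. S = q^{3} + q - 2.
  reduce S modulo (g_1, g_2, r, m_4, m_5):
  remainder 2q - 2 ≠ 0; add m_6 = 2q - 2 to the basis.

The other S-polynomials (S(g_1,g_2), S(g_1,r), S(g_1,m_4), S(g_1,m_5), S(g_2,m_5), S(r,m_5), S(m_4,m_5), S(g_1,m_6), S(g_2,m_6), S(r,m_6), S(m_4,m_6), S(m_5,m_6)) all reduce to 0 modulo the current basis, so we have a Gröbner basis.
Inter-reduce: drop elements whose leading term is divisible by another's, tail-reduce, and make monic.
Reduced Gröbner basis: {p, q - 1}.
The reduced Gröbner basis of I + (h) is {p, q - 1} ≠ {1}, a proper ideal, so the enlarged system stays consistent: h is independent of I, with normal form -3q^{4} + 2q^{2} + 2q - 1.

Ideal membership is decidable via reduction modulo a Gröbner basis.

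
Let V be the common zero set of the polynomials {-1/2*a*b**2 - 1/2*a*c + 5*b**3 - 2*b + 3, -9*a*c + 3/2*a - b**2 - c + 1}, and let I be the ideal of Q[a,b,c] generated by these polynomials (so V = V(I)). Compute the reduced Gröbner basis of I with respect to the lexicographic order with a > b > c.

f_1 = -1/2*a*b**2 - 1/2*a*c + 5*b**3 - 2*b + 3, LT = a*b**2.
f_2 = -9*a*c + 3/2*a - b**2 - c + 1, LT = a*c.

S(f_1,f_2): lcm = a*b**2*c. S = 1/6*a*b**2 + a*c**2 - 1/9*b**4 - 10*b**3*c - 1/9*b**2*c + 1/9*b**2 + 4*b*c - 6*c.
  leading term a*b**2: subtract (-1/3)·f_1 from 1/6*a*b**2 + a*c**2 - 1/9*b**4 - 10*b**3*c - 1/9*b**2*c + 1/9*b**2 + 4*b*c - 6*c → a*c**2 - 1/6*a*c - 1/9*b**4 - 10*b**3*c + 5/3*b**3 - 1/9*b**2*c + 1/9*b**2 + 4*b*c - 2/3*b - 6*c + 1
  leading term a*c**2: subtract (-1/9*c)·f_2 from a*c**2 - 1/6*a*c - 1/9*b**4 - 10*b**3*c + 5/3*b**3 - 1/9*b**2*c + 1/9*b**2 + 4*b*c - 2/3*b - 6*c + 1 → -1/9*b**4 - 10*b**3*c + 5/3*b**3 - 2/9*b**2*c + 1/9*b**2 + 4*b*c - 2/3*b - 1/9*c**2 - 53/9*c + 1
  leading term b**4: no divisor's leading term divides it; move -1/9*b**4 to the remainder.
  leading term b**3*c: no divisor's leading term divides it; move -10*b**3*c to the remainder.
  leading term b**3: no divisor's leading term divides it; move 5/3*b**3 to the remainder.
  leading term b**2*c: no divisor's leading term divides it; move -2/9*b**2*c to the remainder.
  leading term b**2: no divisor's leading term divides it; move 1/9*b**2 to the remainder.
  leading term b*c: no divisor's leading term divides it; move 4*b*c to the remainder.
  leading term b: no divisor's leading term divides it; move -2/3*b to the remainder.
  leading term c**2: no divisor's leading term divides it; move -1/9*c**2 to the remainder.
  leading term c: no divisor's leading term divides it; move -53/9*c to the remainder.
  leading term 1: no divisor's leading term divides it; move 1 to the remainder.
  remainder -1/9*b**4 - 10*b**3*c + 5/3*b**3 - 2/9*b**2*c + 1/9*b**2 + 4*b*c - 2/3*b - 1/9*c**2 - 53/9*c + 1 ≠ 0; add g_3 = -1/9*b**4 - 10*b**3*c + 5/3*b**3 - 2/9*b**2*c + 1/9*b**2 + 4*b*c - 2/3*b - 1/9*c**2 - 53/9*c + 1 to the basis.

The other S-polynomials (S(f_1,g_3), S(f_2,g_3)) all reduce to 0 modulo the current basis, so we have a Gröbner basis.

G = {a*b**2 + 1/6*a - 10*b**3 - 1/9*b**2 + 4*b - 1/9*c - 53/9, a*c - 1/6*a + 1/9*b**2 + 1/9*c - 1/9, b**4 + 90*b**3*c - 15*b**3 + 2*b**2*c - b**2 - 36*b*c + 6*b + c**2 + 53*c - 9}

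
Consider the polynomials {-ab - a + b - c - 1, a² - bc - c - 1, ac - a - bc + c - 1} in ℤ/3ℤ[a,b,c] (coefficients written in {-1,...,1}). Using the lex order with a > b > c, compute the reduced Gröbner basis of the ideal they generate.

Buchberger's algorithm terminates because the ascending chain of leading-term ideals stabilizes.

f_1 = -ab - a + b - c - 1, LT = ab.
f_2 = a² - bc - c - 1, LT = a².
f_3 = ac - a - bc + c - 1, LT = ac.

S(f_1,f_2): lcm = a²b. S = a² - ab + ac + a + b²c + bc + b.
  leading term a²: subtract (1)·f_2 from a² - ab + ac + a + b²c + bc + b → -ab + ac + a + b²c - bc + b + c + 1
  leading term ab: subtract (1)·f_1 from -ab + ac + a + b²c - bc + b + c + 1 → ac - a + b²c - bc - c - 1
  leading term ac: subtract (1)·f_3 from ac - a + b²c - bc - c - 1 → b²c + c
  leading term b²c: no divisor's leading term divides it; move b²c to the remainder.
  leading term c: no divisor's leading term divides it; move c to the remainder.
  remainder b²c + c ≠ 0; add g_4 = b²c + c to the basis.

S(f_1,f_3): lcm = abc. S = ab + ac + b²c + bc + b + c² + c.
  leading term ab: subtract (-1)·f_1 from ab + ac + b²c + bc + b + c² + c → ac - a + b²c + bc - b + c² - 1
  leading term ac: subtract (1)·f_3 from ac - a + b²c + bc - b + c² - 1 → b²c - bc - b + c² - c
  leading term b²c: subtract (1)·g_4 from b²c - bc - b + c² - c → -bc - b + c² + c
  leading term bc: no divisor's leading term divides it; move -bc to the remainder.
  leading term b: no divisor's leading term divides it; move -b to the remainder.
  leading term c²: no divisor's leading term divides it; move c² to the remainder.
  leading term c: no divisor's leading term divides it; move c to the remainder.
  remainder -bc - b + c² + c ≠ 0; add g_5 = -bc - b + c² + c to the basis.

S(f_2,f_3): lcm = a²c. S = a² + abc - ac + a - bc² - c² - c.
  leading term a²: subtract (1)·f_2 from a² + abc - ac + a - bc² - c² - c → abc - ac + a - bc² + bc - c² + 1
  leading term abc: subtract (-c)·f_1 from abc - ac + a - bc² + bc - c² + 1 → ac + a - bc² - bc + c² - c + 1
  leading term ac: subtract (1)·f_3 from ac + a - bc² - bc + c² - c + 1 → -a - bc² + c² + c - 1
  leading term a: no divisor's leading term divides it; move -a to the remainder.
  leading term bc²: subtract (c)·g_5 from -bc² + c² + c - 1 → bc - c³ + c - 1
  leading term bc: subtract (-1)·g_5 from bc - c³ + c - 1 → -b - c³ + c² - c - 1
  leading term b: no divisor's leading term divides it; move -b to the remainder.
  leading term c³: no divisor's leading term divides it; move -c³ to the remainder.
  leading term c²: no divisor's leading term divides it; move c² to the remainder.
  leading term c: no divisor's leading term divides it; move -c to the remainder.
  leading term 1: no divisor's leading term divides it; move -1 to the remainder.
  remainder -a - b - c³ + c² - c - 1 ≠ 0; add g_6 = -a - b - c³ + c² - c - 1 to the basis.

S(f_3,g_4): lcm = ab²c. S = -ab² - ac - b³c + b²c - b².
  leading term ab²: subtract (b)·f_1 from -ab² - ac - b³c + b²c - b² → ab - ac - b³c + b²c + b² + bc + b
  leading term ab: subtract (-1)·f_1 from ab - ac - b³c + b²c + b² + bc + b → -ac - a - b³c + b²c + b² + bc - b - c - 1
  leading term ac: subtract (-1)·f_3 from -ac - a - b³c + b²c + b² + bc - b - c - 1 → a - b³c + b²c + b² - b + 1
  leading term a: subtract (-1)·g_6 from a - b³c + b²c + b² - b + 1 → -b³c + b²c + b² + b - c³ + c² - c
  leading term b³c: subtract (-b)·g_4 from -b³c + b²c + b² + b - c³ + c² - c → b²c + b² + bc + b - c³ + c² - c
  leading term b²c: subtract (1)·g_4 from b²c + b² + bc + b - c³ + c² - c → b² + bc + b - c³ + c² + c
  leading term b²: no divisor's leading term divides it; move b² to the remainder.
  leading term bc: subtract (-1)·g_5 from bc + b - c³ + c² + c → -c³ - c² - c
  leading term c³: no divisor's leading term divides it; move -c³ to the remainder.
  leading term c²: no divisor's leading term divides it; move -c² to the remainder.
  leading term c: no divisor's leading term divides it; move -c to the remainder.
  remainder b² - c³ - c² - c ≠ 0; add g_7 = b² - c³ - c² - c to the basis.

S(f_1,g_6): lcm = ab. S = a - b² - bc³ + bc² - bc + b + c + 1.
  leading term a: subtract (-1)·g_6 from a - b² - bc³ + bc² - bc + b + c + 1 → -b² - bc³ + bc² - bc - c³ + c²
  leading term b²: subtract (-1)·g_7 from -b² - bc³ + bc² - bc - c³ + c² → -bc³ + bc² - bc + c³ - c
  leading term bc³: subtract (c²)·g_5 from -bc³ + bc² - bc + c³ - c → -bc² - bc - c⁴ - c
  leading term bc²: subtract (c)·g_5 from -bc² - bc - c⁴ - c → -c⁴ - c³ - c² - c
  leading term c⁴: no divisor's leading term divides it; move -c⁴ to the remainder.
  leading term c³: no divisor's leading term divides it; move -c³ to the remainder.
  leading term c²: no divisor's leading term divides it; move -c² to the remainder.
  leading term c: no divisor's leading term divides it; move -c to the remainder.
  remainder -c⁴ - c³ - c² - c ≠ 0; add g_8 = -c⁴ - c³ - c² - c to the basis.

The other S-polynomials (S(f_1,g_4), S(f_2,g_4), S(f_1,g_5), S(f_2,g_5), S(f_3,g_5), S(g_4,g_5), S(f_2,g_6), S(f_3,g_6), S(g_4,g_6), S(g_5,g_6), S(f_1,g_7), S(f_2,g_7), S(f_3,g_7), S(g_4,g_7), S(g_5,g_7), S(g_6,g_7), S(f_1,g_8), S(f_2,g_8), S(f_3,g_8), S(g_4,g_8), S(g_5,g_8), S(g_6,g_8), S(g_7,g_8)) all reduce to 0 modulo the current basis, so we have a Gröbner basis.
Inter-reduce: drop elements whose leading term is divisible by another's, tail-reduce, and make monic.

G = {a + b + c³ - c² + c + 1, b² - c³ - c² - c, bc + b - c² - c, c⁴ + c³ + c² + c}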